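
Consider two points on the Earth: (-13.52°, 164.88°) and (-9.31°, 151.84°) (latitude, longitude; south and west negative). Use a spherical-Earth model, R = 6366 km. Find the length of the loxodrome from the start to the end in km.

1495 km

Δψ = ln[tan(π/4+φ₂/2)/tan(π/4+φ₁/2)] = +0.0750;  Δφ = +0.0735 rad,  Δλ = -0.2276 rad
q = Δφ/Δψ = 0.9800
d = R·√(Δφ² + q²Δλ²) = 6366·0.23483 = 1495 km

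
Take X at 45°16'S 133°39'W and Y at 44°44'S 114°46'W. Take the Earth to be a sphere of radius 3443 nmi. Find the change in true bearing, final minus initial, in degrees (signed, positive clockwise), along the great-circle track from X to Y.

Initial bearing θ₁ = atan2(sin Δλ cos φ₂, cos φ₁ sin φ₂ − sin φ₁ cos φ₂ cos Δλ) = 94.44°
Final bearing θ₂ = (initial bearing from the destination back to the start) + 180° = 81.03°
Δθ = θ₂ − θ₁ = -13.4°

-13.4°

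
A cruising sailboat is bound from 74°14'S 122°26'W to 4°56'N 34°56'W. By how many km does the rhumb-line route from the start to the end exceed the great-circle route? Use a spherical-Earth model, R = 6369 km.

Great circle: cos σ = sin φ₁ sin φ₂ + cos φ₁ cos φ₂ cos Δλ,  σ = 1.6418 rad → d_gc = 10456.7 km
Rhumb line: Δψ = +2.0633, q = Δφ/Δψ = 0.6696, d_rh = R√(Δφ²+q²Δλ²) = 10948.4 km
Excess = 10948.4 − 10456.7 = 491.7 ≈ 492 km

492 km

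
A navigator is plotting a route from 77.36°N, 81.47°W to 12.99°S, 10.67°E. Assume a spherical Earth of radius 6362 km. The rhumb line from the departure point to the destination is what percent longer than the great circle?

Great circle: σ = 1.8001 rad → d_gc = Rσ = 11452.2 km
Rhumb: Δφ = -1.5769, Δλ = +1.6081, Δψ = -2.4291, q = Δφ/Δψ = 0.6492 → d_rh = R√(Δφ²+q²Δλ²) = 12031.5 km
Excess = (12031.5 − 11452.2) / 11452.2 = 579.3 / 11452.2 = 5.06% ≈ 5.1%

5.1%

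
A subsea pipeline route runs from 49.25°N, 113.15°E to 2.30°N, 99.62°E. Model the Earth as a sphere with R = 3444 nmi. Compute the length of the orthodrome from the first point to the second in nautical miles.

2906 nmi

Haversine: a = sin²(Δφ/2)+cos φ₁ cos φ₂ sin²(Δλ/2) = 0.16773;  σ = 2·atan2(√a,√(1−a))
σ = 48.353° → d = Rσ = 3444·0.84392 = 2906 nmi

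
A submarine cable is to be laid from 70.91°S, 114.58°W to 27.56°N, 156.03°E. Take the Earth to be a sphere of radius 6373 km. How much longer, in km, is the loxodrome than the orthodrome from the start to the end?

392 km

Great circle: cos σ = sin φ₁ sin φ₂ + cos φ₁ cos φ₂ cos Δλ,  σ = 2.0199 rad → d_gc = 12872.7 km
Rhumb line: Δψ = +2.2836, q = Δφ/Δψ = 0.7526, d_rh = R√(Δφ²+q²Δλ²) = 13264.9 km
Excess = 13264.9 − 12872.7 = 392.2 ≈ 392 km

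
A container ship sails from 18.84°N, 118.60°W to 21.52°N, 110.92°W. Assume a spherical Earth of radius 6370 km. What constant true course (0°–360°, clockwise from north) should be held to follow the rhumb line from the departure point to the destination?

Meridional parts: M(φ₁)=+0.3349, M(φ₂)=+0.3848 → ΔM = +0.0498;  Δλ = +0.1340 rad
tan C = Δλ / ΔM = +2.6894 → C = 69.60°

69.6°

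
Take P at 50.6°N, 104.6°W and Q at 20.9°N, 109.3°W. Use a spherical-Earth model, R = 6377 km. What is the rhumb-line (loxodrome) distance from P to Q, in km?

3332 km

Δψ = ln[tan(π/4+φ₂/2)/tan(π/4+φ₁/2)] = -0.6539;  Δφ = -0.5184 rad,  Δλ = -0.0820 rad
q = Δφ/Δψ = 0.7927
d = R·√(Δφ² + q²Δλ²) = 6377·0.52243 = 3332 km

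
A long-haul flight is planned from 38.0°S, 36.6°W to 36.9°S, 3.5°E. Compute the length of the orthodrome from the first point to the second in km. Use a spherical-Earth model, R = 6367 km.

cos σ = sin φ₁ sin φ₂ + cos φ₁ cos φ₂ cos Δλ
      = sin(-38.00°)sin(-36.90°) + cos(-38.00°)cos(-36.90°)cos(40.10°) = 0.8517
σ = 31.605° → d = Rσ = 6367·0.55162 = 3512 km

3512 km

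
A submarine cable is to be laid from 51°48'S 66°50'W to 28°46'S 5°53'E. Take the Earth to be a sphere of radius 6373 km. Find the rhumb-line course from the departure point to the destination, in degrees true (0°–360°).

67.1°

Δψ = ln[tan(π/4+φ₂/2)/tan(π/4+φ₁/2)] = +0.5359
Δλ = +1.2691 rad (taken the short way round)
course = atan2(Δλ, Δψ) = 67.11°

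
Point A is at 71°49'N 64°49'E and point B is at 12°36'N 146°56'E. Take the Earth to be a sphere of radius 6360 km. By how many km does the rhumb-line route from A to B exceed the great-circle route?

Great circle: cos σ = sin φ₁ sin φ₂ + cos φ₁ cos φ₂ cos Δλ,  σ = 1.3191 rad → d_gc = 8389.7 km
Rhumb line: Δψ = -1.6107, q = Δφ/Δψ = 0.6417, d_rh = R√(Δφ²+q²Δλ²) = 8798.6 km
Excess = 8798.6 − 8389.7 = 408.9 ≈ 409 km

409 km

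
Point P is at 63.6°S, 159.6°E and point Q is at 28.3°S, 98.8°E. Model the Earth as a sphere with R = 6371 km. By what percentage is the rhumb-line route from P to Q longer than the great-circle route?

Great circle: σ = 0.9076 rad → d_gc = Rσ = 5782.3 km
Rhumb: Δφ = +0.6161, Δλ = -1.0612, Δψ = +0.9348, q = Δφ/Δψ = 0.6591 → d_rh = R√(Δφ²+q²Δλ²) = 5938.2 km
Excess = (5938.2 − 5782.3) / 5782.3 = 155.9 / 5782.3 = 2.70% ≈ 2.7%

2.7%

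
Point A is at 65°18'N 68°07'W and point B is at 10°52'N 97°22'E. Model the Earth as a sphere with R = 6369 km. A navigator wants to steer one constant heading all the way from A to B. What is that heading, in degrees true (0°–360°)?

114.7°

Δψ = ln[tan(π/4+φ₂/2)/tan(π/4+φ₁/2)] = -1.3281
Δλ = +2.8882 rad (taken the short way round)
course = atan2(Δλ, Δψ) = 114.69°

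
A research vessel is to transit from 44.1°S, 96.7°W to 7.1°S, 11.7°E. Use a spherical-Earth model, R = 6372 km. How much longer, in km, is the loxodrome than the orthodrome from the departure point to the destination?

465 km

Great circle: cos σ = sin φ₁ sin φ₂ + cos φ₁ cos φ₂ cos Δλ,  σ = 1.7102 rad → d_gc = 10897.2 km
Rhumb line: Δψ = +0.7351, q = Δφ/Δψ = 0.8785, d_rh = R√(Δφ²+q²Δλ²) = 11361.9 km
Excess = 11361.9 − 10897.2 = 464.7 ≈ 465 km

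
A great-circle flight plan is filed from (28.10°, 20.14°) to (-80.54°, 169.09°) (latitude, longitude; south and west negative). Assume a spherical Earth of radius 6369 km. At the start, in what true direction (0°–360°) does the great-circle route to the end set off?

174.0°

N = sin Δλ·cos φ₂ = +0.0848;  D = cos φ₁ sin φ₂ − sin φ₁ cos φ₂ cos Δλ = -0.8038
initial course = atan2(N, D) = 173.98°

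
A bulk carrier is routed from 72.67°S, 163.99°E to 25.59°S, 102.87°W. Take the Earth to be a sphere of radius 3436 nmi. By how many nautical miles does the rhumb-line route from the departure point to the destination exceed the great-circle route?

Great circle: cos σ = sin φ₁ sin φ₂ + cos φ₁ cos φ₂ cos Δλ,  σ = 1.1619 rad → d_gc = 3992.3 nmi
Rhumb line: Δψ = +1.4190, q = Δφ/Δψ = 0.5791, d_rh = R√(Δφ²+q²Δλ²) = 4293.4 nmi
Excess = 4293.4 − 3992.3 = 301.1 ≈ 301 nmi

301 nmi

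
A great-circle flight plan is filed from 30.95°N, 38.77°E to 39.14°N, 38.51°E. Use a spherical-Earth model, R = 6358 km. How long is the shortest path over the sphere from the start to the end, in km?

909 km

cos σ = sin φ₁ sin φ₂ + cos φ₁ cos φ₂ cos Δλ
      = sin(30.95°)sin(39.14°) + cos(30.95°)cos(39.14°)cos(-0.26°) = 0.9898
σ = 8.193° → d = Rσ = 6358·0.14299 = 909 km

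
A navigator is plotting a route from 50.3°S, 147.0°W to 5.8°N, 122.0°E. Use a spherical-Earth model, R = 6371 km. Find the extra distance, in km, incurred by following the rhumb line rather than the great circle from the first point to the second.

248 km

Great circle: cos σ = sin φ₁ sin φ₂ + cos φ₁ cos φ₂ cos Δλ,  σ = 1.6598 rad → d_gc = 10574.3 km
Rhumb line: Δψ = +1.1203, q = Δφ/Δψ = 0.8740, d_rh = R√(Δφ²+q²Δλ²) = 10822.6 km
Excess = 10822.6 − 10574.3 = 248.3 ≈ 248 km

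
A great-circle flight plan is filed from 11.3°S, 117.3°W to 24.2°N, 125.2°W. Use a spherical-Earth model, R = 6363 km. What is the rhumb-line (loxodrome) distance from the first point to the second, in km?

4035 km

Rhumb course C = atan2(Δλ, Δψ) with Δψ = ln[tan(π/4+φ₂/2)/tan(π/4+φ₁/2)] = +0.6340, Δλ = -0.1379 → C = 347.73°
d = R·|Δφ| / |cos C| = 6363·0.61959 / 0.97716 = 4035 km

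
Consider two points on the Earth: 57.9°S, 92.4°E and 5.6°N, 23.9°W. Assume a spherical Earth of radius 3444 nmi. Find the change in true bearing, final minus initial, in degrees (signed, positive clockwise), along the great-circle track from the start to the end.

+79.7°

At departure: θ₁ = atan2(sin Δλ cos φ₂, cos φ₁ sin φ₂ − sin φ₁ cos φ₂ cos Δλ) = 250.17°
At arrival: θ₂ = atan2(sin Δλ cos φ₁, −cos φ₂ sin φ₁ + sin φ₂ cos φ₁ cos Δλ) = 329.85°
Δθ = θ₂ − θ₁ = +79.7°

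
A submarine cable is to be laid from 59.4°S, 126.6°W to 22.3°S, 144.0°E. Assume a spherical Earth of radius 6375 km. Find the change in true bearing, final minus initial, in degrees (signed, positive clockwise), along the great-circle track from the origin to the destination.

+68.6°

Initial bearing θ₁ = atan2(sin Δλ cos φ₂, cos φ₁ sin φ₂ − sin φ₁ cos φ₂ cos Δλ) = 258.70°
Final bearing θ₂ = (initial bearing from the destination back to the start) + 180° = 327.35°
Δθ = θ₂ − θ₁ = +68.6°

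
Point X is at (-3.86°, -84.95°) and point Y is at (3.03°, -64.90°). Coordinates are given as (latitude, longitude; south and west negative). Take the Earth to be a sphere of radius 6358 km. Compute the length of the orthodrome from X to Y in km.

2351 km

Haversine: a = sin²(Δφ/2)+cos φ₁ cos φ₂ sin²(Δλ/2) = 0.03380;  σ = 2·atan2(√a,√(1−a))
σ = 21.189° → d = Rσ = 6358·0.36982 = 2351 km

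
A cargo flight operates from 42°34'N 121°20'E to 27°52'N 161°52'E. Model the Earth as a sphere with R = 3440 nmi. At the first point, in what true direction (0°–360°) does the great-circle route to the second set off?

θ = atan2( sin Δλ·cos φ₂ ,  cos φ₁ sin φ₂ − sin φ₁ cos φ₂ cos Δλ )
  = atan2(+0.5745, -0.1103) = 100.86°

100.9°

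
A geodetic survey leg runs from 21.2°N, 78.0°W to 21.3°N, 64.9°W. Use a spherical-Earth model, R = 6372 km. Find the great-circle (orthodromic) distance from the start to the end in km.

Haversine: a = sin²(Δφ/2)+cos φ₁ cos φ₂ sin²(Δλ/2) = 0.01130;  σ = 2·atan2(√a,√(1−a))
σ = 12.206° → d = Rσ = 6372·0.21304 = 1357 km

1357 km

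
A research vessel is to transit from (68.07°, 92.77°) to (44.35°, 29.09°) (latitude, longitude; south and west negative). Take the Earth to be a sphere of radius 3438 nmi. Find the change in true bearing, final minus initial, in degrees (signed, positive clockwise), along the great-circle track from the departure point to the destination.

At departure: θ₁ = atan2(sin Δλ cos φ₂, cos φ₁ sin φ₂ − sin φ₁ cos φ₂ cos Δλ) = 267.05°
At arrival: θ₂ = atan2(sin Δλ cos φ₁, −cos φ₂ sin φ₁ + sin φ₂ cos φ₁ cos Δλ) = 211.44°
Δθ = θ₂ − θ₁ = -55.6°

-55.6°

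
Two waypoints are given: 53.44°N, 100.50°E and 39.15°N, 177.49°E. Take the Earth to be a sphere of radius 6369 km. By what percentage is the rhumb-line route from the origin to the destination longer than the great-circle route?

4.4%

Great circle: σ = 0.9133 rad → d_gc = Rσ = 5817.0 km
Rhumb: Δφ = -0.2494, Δλ = +1.3437, Δψ = -0.3640, q = Δφ/Δψ = 0.6852 → d_rh = R√(Δφ²+q²Δλ²) = 6075.3 km
Excess = (6075.3 − 5817.0) / 5817.0 = 258.3 / 5817.0 = 4.44% ≈ 4.4%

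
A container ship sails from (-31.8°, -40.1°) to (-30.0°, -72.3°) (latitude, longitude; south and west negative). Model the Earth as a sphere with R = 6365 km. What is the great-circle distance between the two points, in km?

3065 km

cos σ = sin φ₁ sin φ₂ + cos φ₁ cos φ₂ cos Δλ
      = sin(-31.80°)sin(-30.00°) + cos(-31.80°)cos(-30.00°)cos(-32.20°) = 0.8863
σ = 27.588° → d = Rσ = 6365·0.48150 = 3065 km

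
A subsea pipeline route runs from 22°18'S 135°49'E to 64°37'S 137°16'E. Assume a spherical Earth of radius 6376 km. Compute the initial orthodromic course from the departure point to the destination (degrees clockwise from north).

179.1°

N = sin Δλ·cos φ₂ = +0.0108;  D = cos φ₁ sin φ₂ − sin φ₁ cos φ₂ cos Δλ = -0.6733
initial course = atan2(N, D) = 179.08°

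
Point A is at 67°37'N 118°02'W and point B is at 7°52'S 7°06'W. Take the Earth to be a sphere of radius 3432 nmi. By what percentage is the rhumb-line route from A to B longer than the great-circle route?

Great circle: σ = 1.8352 rad → d_gc = Rσ = 6298.4 nmi
Rhumb: Δφ = -1.3174, Δλ = +1.9362, Δψ = -1.7580, q = Δφ/Δψ = 0.7494 → d_rh = R√(Δφ²+q²Δλ²) = 6726.2 nmi
Excess = (6726.2 − 6298.4) / 6298.4 = 427.8 / 6298.4 = 6.79% ≈ 6.8%

6.8%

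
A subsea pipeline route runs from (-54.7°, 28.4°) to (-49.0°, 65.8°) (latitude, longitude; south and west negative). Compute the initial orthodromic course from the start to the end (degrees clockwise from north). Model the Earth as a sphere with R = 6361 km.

θ = atan2( sin Δλ·cos φ₂ ,  cos φ₁ sin φ₂ − sin φ₁ cos φ₂ cos Δλ )
  = atan2(+0.3985, -0.0108) = 91.55°

91.5°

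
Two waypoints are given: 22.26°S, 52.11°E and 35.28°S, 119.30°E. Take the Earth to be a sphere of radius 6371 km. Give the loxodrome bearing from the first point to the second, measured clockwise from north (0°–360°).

Δψ = ln[tan(π/4+φ₂/2)/tan(π/4+φ₁/2)] = -0.2601
Δλ = +1.1727 rad (taken the short way round)
course = atan2(Δλ, Δψ) = 102.51°

102.5°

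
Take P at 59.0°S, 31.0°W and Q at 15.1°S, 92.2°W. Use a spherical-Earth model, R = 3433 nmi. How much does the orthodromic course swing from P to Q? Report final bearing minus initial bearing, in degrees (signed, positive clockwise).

+42.0°

At departure: θ₁ = atan2(sin Δλ cos φ₂, cos φ₁ sin φ₂ − sin φ₁ cos φ₂ cos Δλ) = 287.36°
At arrival: θ₂ = atan2(sin Δλ cos φ₁, −cos φ₂ sin φ₁ + sin φ₂ cos φ₁ cos Δλ) = 329.39°
Δθ = θ₂ − θ₁ = +42.0°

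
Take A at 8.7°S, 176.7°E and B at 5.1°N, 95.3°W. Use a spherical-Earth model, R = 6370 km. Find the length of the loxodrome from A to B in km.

9875 km

Rhumb course C = atan2(Δλ, Δψ) with Δψ = ln[tan(π/4+φ₂/2)/tan(π/4+φ₁/2)] = +0.2416, Δλ = +1.5359 → C = 81.06°
d = R·|Δφ| / |cos C| = 6370·0.24086 / 0.15537 = 9875 km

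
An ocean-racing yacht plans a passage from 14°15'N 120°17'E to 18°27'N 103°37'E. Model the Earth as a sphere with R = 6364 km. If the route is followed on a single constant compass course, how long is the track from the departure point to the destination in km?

Rhumb course C = atan2(Δλ, Δψ) with Δψ = ln[tan(π/4+φ₂/2)/tan(π/4+φ₁/2)] = +0.0764, Δλ = -0.2909 → C = 284.72°
d = R·|Δφ| / |cos C| = 6364·0.07330 / 0.25407 = 1836 km

1836 km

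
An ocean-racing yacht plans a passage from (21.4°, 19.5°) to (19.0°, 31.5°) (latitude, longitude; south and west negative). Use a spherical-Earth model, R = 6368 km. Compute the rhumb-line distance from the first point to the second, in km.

Δψ = ln[tan(π/4+φ₂/2)/tan(π/4+φ₁/2)] = -0.0446;  Δφ = -0.0419 rad,  Δλ = +0.2094 rad
q = Δφ/Δψ = 0.9384
d = R·√(Δφ² + q²Δλ²) = 6368·0.20095 = 1280 km

1280 km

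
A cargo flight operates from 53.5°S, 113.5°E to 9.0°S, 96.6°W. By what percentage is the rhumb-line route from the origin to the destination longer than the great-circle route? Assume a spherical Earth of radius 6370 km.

15.7%

Great circle: σ = 1.9633 rad → d_gc = Rσ = 12506.4 km
Rhumb: Δφ = +0.7767, Δλ = +2.6162, Δψ = +0.9517, q = Δφ/Δψ = 0.8161 → d_rh = R√(Δφ²+q²Δλ²) = 14472.6 km
Excess = (14472.6 − 12506.4) / 12506.4 = 1966.2 / 12506.4 = 15.72% ≈ 15.7%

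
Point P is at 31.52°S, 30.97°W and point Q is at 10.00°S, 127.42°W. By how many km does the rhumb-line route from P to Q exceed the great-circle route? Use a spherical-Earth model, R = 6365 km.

206 km

Great circle: cos σ = sin φ₁ sin φ₂ + cos φ₁ cos φ₂ cos Δλ,  σ = 1.5743 rad → d_gc = 10020.55 km
Rhumb line: Δψ = +0.4048, q = Δφ/Δψ = 0.9280, d_rh = R√(Δφ²+q²Δλ²) = 10226.12 km
Excess = 10226.12 − 10020.55 = 205.57 ≈ 206 km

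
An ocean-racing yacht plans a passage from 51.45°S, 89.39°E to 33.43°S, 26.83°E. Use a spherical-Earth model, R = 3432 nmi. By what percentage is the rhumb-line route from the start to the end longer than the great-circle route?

Great circle: σ = 0.8359 rad → d_gc = Rσ = 2868.7 nmi
Rhumb: Δφ = +0.3145, Δλ = -1.0919, Δψ = +0.4310, q = Δφ/Δψ = 0.7298 → d_rh = R√(Δφ²+q²Δλ²) = 2940.0 nmi
Excess = (2940.0 − 2868.7) / 2868.7 = 71.3 / 2868.7 = 2.49% ≈ 2.5%

2.5%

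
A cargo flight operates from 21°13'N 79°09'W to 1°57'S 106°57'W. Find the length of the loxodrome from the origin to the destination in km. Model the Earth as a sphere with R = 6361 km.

Δψ = ln[tan(π/4+φ₂/2)/tan(π/4+φ₁/2)] = -0.4131;  Δφ = -0.4043 rad,  Δλ = -0.4852 rad
q = Δφ/Δψ = 0.9788
d = R·√(Δφ² + q²Δλ²) = 6361·0.62371 = 3967 km

3967 km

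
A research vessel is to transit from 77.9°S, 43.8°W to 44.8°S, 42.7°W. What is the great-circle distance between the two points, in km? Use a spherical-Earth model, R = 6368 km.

cos σ = sin φ₁ sin φ₂ + cos φ₁ cos φ₂ cos Δλ
      = sin(-77.90°)sin(-44.80°) + cos(-77.90°)cos(-44.80°)cos(1.10°) = 0.8377
σ = 33.103° → d = Rσ = 6368·0.57775 = 3679 km

3679 km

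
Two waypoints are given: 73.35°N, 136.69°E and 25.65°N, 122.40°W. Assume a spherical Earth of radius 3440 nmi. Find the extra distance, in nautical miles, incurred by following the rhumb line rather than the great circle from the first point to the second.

375 nmi

Great circle: cos σ = sin φ₁ sin φ₂ + cos φ₁ cos φ₂ cos Δλ,  σ = 1.1963 rad → d_gc = 4115.1 nmi
Rhumb line: Δψ = -1.4585, q = Δφ/Δψ = 0.5708, d_rh = R√(Δφ²+q²Δλ²) = 4490.2 nmi
Excess = 4490.2 − 4115.1 = 375.1 ≈ 375 nmi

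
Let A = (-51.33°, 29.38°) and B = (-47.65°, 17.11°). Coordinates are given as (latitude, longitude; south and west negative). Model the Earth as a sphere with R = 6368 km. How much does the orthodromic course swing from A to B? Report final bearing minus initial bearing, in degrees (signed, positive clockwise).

At departure: θ₁ = atan2(sin Δλ cos φ₂, cos φ₁ sin φ₂ − sin φ₁ cos φ₂ cos Δλ) = 290.02°
At arrival: θ₂ = atan2(sin Δλ cos φ₁, −cos φ₂ sin φ₁ + sin φ₂ cos φ₁ cos Δλ) = 299.37°
Δθ = θ₂ − θ₁ = +9.3°

+9.3°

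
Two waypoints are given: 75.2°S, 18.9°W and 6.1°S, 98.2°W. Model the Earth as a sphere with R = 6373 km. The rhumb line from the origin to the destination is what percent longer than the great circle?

4.4%

Great circle: σ = 1.4203 rad → d_gc = Rσ = 9051.8 km
Rhumb: Δφ = +1.2060, Δλ = -1.3840, Δψ = +1.9345, q = Δφ/Δψ = 0.6234 → d_rh = R√(Δφ²+q²Δλ²) = 9450.6 km
Excess = (9450.6 − 9051.8) / 9051.8 = 398.8 / 9051.8 = 4.41% ≈ 4.4%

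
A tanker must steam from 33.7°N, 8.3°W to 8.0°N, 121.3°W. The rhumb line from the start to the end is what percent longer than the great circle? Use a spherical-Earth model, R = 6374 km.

3.3%

Great circle: σ = 1.8180 rad → d_gc = Rσ = 11587.9 km
Rhumb: Δφ = -0.4485, Δλ = -1.9722, Δψ = -0.4853, q = Δφ/Δψ = 0.9243 → d_rh = R√(Δφ²+q²Δλ²) = 11966.2 km
Excess = (11966.2 − 11587.9) / 11587.9 = 378.3 / 11587.9 = 3.26% ≈ 3.3%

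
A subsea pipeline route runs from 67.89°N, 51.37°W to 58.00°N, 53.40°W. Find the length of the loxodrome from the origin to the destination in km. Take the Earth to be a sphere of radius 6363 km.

Δψ = ln[tan(π/4+φ₂/2)/tan(π/4+φ₁/2)] = -0.3837;  Δφ = -0.1726 rad,  Δλ = -0.0354 rad
q = Δφ/Δψ = 0.4499
d = R·√(Δφ² + q²Δλ²) = 6363·0.17335 = 1103 km

1103 km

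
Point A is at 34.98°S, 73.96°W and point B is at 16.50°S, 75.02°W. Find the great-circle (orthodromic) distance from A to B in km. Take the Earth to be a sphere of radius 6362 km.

2055 km

cos σ = sin φ₁ sin φ₂ + cos φ₁ cos φ₂ cos Δλ
      = sin(-34.98°)sin(-16.50°) + cos(-34.98°)cos(-16.50°)cos(-1.06°) = 0.9483
σ = 18.504° → d = Rσ = 6362·0.32296 = 2055 km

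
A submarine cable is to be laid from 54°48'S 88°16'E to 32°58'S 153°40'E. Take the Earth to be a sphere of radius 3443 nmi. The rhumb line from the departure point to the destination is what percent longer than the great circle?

2.9%

Great circle: σ = 0.8685 rad → d_gc = Rσ = 2990.2 nmi
Rhumb: Δφ = +0.3811, Δλ = +1.1414, Δψ = +0.5381, q = Δφ/Δψ = 0.7081 → d_rh = R√(Δφ²+q²Δλ²) = 3076.7 nmi
Excess = (3076.7 − 2990.2) / 2990.2 = 86.5 / 2990.2 = 2.89% ≈ 2.9%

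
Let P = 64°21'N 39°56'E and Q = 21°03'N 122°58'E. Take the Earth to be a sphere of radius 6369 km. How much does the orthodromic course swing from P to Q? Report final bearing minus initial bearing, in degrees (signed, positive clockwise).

+65.7°

At departure: θ₁ = atan2(sin Δλ cos φ₂, cos φ₁ sin φ₂ − sin φ₁ cos φ₂ cos Δλ) = 86.70°
At arrival: θ₂ = atan2(sin Δλ cos φ₁, −cos φ₂ sin φ₁ + sin φ₂ cos φ₁ cos Δλ) = 152.42°
Δθ = θ₂ − θ₁ = +65.7°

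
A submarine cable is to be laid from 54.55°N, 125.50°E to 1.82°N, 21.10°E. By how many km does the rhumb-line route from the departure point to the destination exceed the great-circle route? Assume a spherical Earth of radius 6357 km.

Great circle: cos σ = sin φ₁ sin φ₂ + cos φ₁ cos φ₂ cos Δλ,  σ = 1.6894 rad → d_gc = 10739.3 km
Rhumb line: Δψ = -1.1088, q = Δφ/Δψ = 0.8300, d_rh = R√(Δφ²+q²Δλ²) = 11254.0 km
Excess = 11254.0 − 10739.3 = 514.7 ≈ 515 km

515 km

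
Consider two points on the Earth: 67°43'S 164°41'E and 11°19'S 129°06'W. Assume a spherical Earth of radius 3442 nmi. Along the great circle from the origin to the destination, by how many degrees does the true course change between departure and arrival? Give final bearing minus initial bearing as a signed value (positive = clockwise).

-50.4°

At departure: θ₁ = atan2(sin Δλ cos φ₂, cos φ₁ sin φ₂ − sin φ₁ cos φ₂ cos Δλ) = 72.00°
At arrival: θ₂ = atan2(sin Δλ cos φ₁, −cos φ₂ sin φ₁ + sin φ₂ cos φ₁ cos Δλ) = 21.58°
Δθ = θ₂ − θ₁ = -50.4°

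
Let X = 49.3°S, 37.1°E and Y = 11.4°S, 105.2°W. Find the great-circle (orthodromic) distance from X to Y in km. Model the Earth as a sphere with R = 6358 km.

cos σ = sin φ₁ sin φ₂ + cos φ₁ cos φ₂ cos Δλ
      = sin(-49.30°)sin(-11.40°) + cos(-49.30°)cos(-11.40°)cos(-142.30°) = -0.3559
σ = 110.850° → d = Rσ = 6358·1.93470 = 12301 km

12301 km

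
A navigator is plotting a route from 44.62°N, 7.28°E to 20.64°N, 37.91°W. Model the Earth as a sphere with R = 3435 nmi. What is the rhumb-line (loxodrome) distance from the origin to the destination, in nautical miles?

Rhumb course C = atan2(Δλ, Δψ) with Δψ = ln[tan(π/4+φ₂/2)/tan(π/4+φ₁/2)] = -0.5037, Δλ = -0.7887 → C = 237.43°
d = R·|Δφ| / |cos C| = 3435·0.41853 / 0.53826 = 2671 nmi

2671 nmi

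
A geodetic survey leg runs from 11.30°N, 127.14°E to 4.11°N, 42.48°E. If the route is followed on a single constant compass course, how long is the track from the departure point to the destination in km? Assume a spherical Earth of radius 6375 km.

Rhumb course C = atan2(Δλ, Δψ) with Δψ = ln[tan(π/4+φ₂/2)/tan(π/4+φ₁/2)] = -0.1267, Δλ = -1.4776 → C = 265.10°
d = R·|Δφ| / |cos C| = 6375·0.12549 / 0.08545 = 9363 km

9363 km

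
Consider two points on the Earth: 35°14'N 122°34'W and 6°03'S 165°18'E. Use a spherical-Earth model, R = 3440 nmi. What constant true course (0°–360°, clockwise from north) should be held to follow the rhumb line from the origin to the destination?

Meridional parts: M(φ₁)=+0.6578, M(φ₂)=-0.1058 → ΔM = -0.7636;  Δλ = -1.2590 rad
tan C = Δλ / ΔM = +1.6487 → C = 238.76°

238.8°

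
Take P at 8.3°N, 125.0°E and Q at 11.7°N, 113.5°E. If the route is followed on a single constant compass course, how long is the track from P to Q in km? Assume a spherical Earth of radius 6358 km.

1312 km

Rhumb course C = atan2(Δλ, Δψ) with Δψ = ln[tan(π/4+φ₂/2)/tan(π/4+φ₁/2)] = +0.0603, Δλ = -0.2007 → C = 286.71°
d = R·|Δφ| / |cos C| = 6358·0.05934 / 0.28758 = 1312 km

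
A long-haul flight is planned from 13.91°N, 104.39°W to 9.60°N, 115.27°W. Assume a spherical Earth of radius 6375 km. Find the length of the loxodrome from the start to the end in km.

1278 km

Rhumb course C = atan2(Δλ, Δψ) with Δψ = ln[tan(π/4+φ₂/2)/tan(π/4+φ₁/2)] = -0.0769, Δλ = -0.1899 → C = 247.97°
d = R·|Δφ| / |cos C| = 6375·0.07522 / 0.37517 = 1278 km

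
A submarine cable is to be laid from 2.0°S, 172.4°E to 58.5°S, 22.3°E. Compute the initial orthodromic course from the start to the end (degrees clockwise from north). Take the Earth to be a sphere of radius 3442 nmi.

196.7°

N = sin Δλ·cos φ₂ = -0.2605;  D = cos φ₁ sin φ₂ − sin φ₁ cos φ₂ cos Δλ = -0.8679
initial course = atan2(N, D) = 196.70°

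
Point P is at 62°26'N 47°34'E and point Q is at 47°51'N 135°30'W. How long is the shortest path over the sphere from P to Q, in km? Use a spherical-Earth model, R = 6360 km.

7736 km

cos σ = sin φ₁ sin φ₂ + cos φ₁ cos φ₂ cos Δλ
      = sin(62.43°)sin(47.85°) + cos(62.43°)cos(47.85°)cos(176.93°) = 0.3471
σ = 69.689° → d = Rσ = 6360·1.21631 = 7736 km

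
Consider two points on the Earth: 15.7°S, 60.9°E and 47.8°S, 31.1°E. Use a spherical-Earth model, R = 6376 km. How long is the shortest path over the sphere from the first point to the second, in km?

cos σ = sin φ₁ sin φ₂ + cos φ₁ cos φ₂ cos Δλ
      = sin(-15.70°)sin(-47.80°) + cos(-15.70°)cos(-47.80°)cos(-29.80°) = 0.7616
σ = 40.394° → d = Rσ = 6376·0.70500 = 4495 km

4495 km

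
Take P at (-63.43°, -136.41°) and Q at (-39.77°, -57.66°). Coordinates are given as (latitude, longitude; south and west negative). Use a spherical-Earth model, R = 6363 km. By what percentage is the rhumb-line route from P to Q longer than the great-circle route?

Great circle: σ = 0.8773 rad → d_gc = Rσ = 5582.4 km
Rhumb: Δφ = +0.4129, Δλ = +1.3744, Δψ = +0.6858, q = Δφ/Δψ = 0.6022 → d_rh = R√(Δφ²+q²Δλ²) = 5885.4 km
Excess = (5885.4 − 5582.4) / 5582.4 = 303.0 / 5582.4 = 5.43% ≈ 5.4%

5.4%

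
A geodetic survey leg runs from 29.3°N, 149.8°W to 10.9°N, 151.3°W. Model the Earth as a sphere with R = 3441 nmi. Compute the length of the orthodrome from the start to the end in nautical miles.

Haversine: a = sin²(Δφ/2)+cos φ₁ cos φ₂ sin²(Δλ/2) = 0.02571;  σ = 2·atan2(√a,√(1−a))
σ = 18.453° → d = Rσ = 3441·0.32207 = 1108 nmi

1108 nmi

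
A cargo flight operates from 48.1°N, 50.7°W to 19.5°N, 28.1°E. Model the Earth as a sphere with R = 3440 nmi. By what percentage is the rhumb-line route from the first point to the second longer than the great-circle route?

Great circle: σ = 1.1910 rad → d_gc = Rσ = 4097.0 nmi
Rhumb: Δφ = -0.4992, Δλ = +1.3753, Δψ = -0.6130, q = Δφ/Δψ = 0.8143 → d_rh = R√(Δφ²+q²Δλ²) = 4218.0 nmi
Excess = (4218.0 − 4097.0) / 4097.0 = 121.0 / 4097.0 = 2.953% ≈ 3.0%

3.0%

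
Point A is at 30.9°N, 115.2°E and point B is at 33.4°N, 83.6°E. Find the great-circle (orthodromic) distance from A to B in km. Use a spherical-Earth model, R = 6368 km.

2975 km

cos σ = sin φ₁ sin φ₂ + cos φ₁ cos φ₂ cos Δλ
      = sin(30.90°)sin(33.40°) + cos(30.90°)cos(33.40°)cos(-31.60°) = 0.8928
σ = 26.769° → d = Rσ = 6368·0.46720 = 2975 km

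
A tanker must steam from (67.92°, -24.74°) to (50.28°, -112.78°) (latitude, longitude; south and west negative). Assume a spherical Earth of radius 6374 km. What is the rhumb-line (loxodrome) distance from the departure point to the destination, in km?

Δψ = ln[tan(π/4+φ₂/2)/tan(π/4+φ₁/2)] = -0.6159;  Δφ = -0.3079 rad,  Δλ = -1.5366 rad
q = Δφ/Δψ = 0.4999
d = R·√(Δφ² + q²Δλ²) = 6374·0.82750 = 5275 km

5275 km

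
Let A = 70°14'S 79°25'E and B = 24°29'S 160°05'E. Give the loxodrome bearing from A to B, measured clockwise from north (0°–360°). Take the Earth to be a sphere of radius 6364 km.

47.1°

Δψ = ln[tan(π/4+φ₂/2)/tan(π/4+φ₁/2)] = +1.3064
Δλ = +1.4079 rad (taken the short way round)
course = atan2(Δλ, Δψ) = 47.14°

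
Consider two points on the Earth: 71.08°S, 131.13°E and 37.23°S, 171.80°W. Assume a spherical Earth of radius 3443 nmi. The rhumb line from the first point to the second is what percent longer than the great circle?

Great circle: σ = 0.7775 rad → d_gc = Rσ = 2676.9 nmi
Rhumb: Δφ = +0.5908, Δλ = +0.9961, Δψ = +1.0910, q = Δφ/Δψ = 0.5415 → d_rh = R√(Δφ²+q²Δλ²) = 2754.4 nmi
Excess = (2754.4 − 2676.9) / 2676.9 = 77.5 / 2676.9 = 2.90% ≈ 2.9%

2.9%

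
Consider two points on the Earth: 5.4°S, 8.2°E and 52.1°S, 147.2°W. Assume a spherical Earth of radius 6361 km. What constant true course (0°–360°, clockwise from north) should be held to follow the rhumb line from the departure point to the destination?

250.2°

Δψ = ln[tan(π/4+φ₂/2)/tan(π/4+φ₁/2)] = -0.9746
Δλ = -2.7122 rad (taken the short way round)
course = atan2(Δλ, Δψ) = 250.23°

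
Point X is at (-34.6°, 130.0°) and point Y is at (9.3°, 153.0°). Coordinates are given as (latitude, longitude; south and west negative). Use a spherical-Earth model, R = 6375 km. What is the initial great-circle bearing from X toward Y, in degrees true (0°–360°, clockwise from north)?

N = sin Δλ·cos φ₂ = +0.3856;  D = cos φ₁ sin φ₂ − sin φ₁ cos φ₂ cos Δλ = +0.6489
initial course = atan2(N, D) = 30.72°

30.7°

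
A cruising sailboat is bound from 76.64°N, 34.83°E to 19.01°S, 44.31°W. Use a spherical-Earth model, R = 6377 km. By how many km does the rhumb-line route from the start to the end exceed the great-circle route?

384 km

Great circle: cos σ = sin φ₁ sin φ₂ + cos φ₁ cos φ₂ cos Δλ,  σ = 1.8502 rad → d_gc = 11798.6 km
Rhumb line: Δψ = -2.4826, q = Δφ/Δψ = 0.6724, d_rh = R√(Δφ²+q²Δλ²) = 12182.6 km
Excess = 12182.6 − 11798.6 = 384.0 ≈ 384 km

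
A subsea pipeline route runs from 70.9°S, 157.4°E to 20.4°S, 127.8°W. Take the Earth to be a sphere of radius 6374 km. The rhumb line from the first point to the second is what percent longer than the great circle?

4.3%

Great circle: σ = 1.1486 rad → d_gc = Rσ = 7321.0 km
Rhumb: Δφ = +0.8814, Δλ = +1.3055, Δψ = +1.4185, q = Δφ/Δψ = 0.6213 → d_rh = R√(Δφ²+q²Δλ²) = 7635.0 km
Excess = (7635.0 − 7321.0) / 7321.0 = 314.0 / 7321.0 = 4.29% ≈ 4.3%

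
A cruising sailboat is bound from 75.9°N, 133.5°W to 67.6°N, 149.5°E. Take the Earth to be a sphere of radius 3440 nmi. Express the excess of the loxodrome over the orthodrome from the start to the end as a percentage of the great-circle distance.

Great circle: σ = 0.4089 rad → d_gc = Rσ = 1406.5 nmi
Rhumb: Δφ = -0.1449, Δλ = -1.3439, Δψ = -0.4707, q = Δφ/Δψ = 0.3078 → d_rh = R√(Δφ²+q²Δλ²) = 1507.6 nmi
Excess = (1507.6 − 1406.5) / 1406.5 = 101.1 / 1406.5 = 7.19% ≈ 7.2%

7.2%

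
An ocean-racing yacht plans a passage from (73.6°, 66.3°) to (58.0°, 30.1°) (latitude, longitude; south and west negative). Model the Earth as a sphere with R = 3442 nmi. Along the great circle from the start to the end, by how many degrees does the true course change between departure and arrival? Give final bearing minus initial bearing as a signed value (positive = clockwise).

-33.5°

At departure: θ₁ = atan2(sin Δλ cos φ₂, cos φ₁ sin φ₂ − sin φ₁ cos φ₂ cos Δλ) = 241.38°
At arrival: θ₂ = atan2(sin Δλ cos φ₁, −cos φ₂ sin φ₁ + sin φ₂ cos φ₁ cos Δλ) = 207.88°
Δθ = θ₂ − θ₁ = -33.5°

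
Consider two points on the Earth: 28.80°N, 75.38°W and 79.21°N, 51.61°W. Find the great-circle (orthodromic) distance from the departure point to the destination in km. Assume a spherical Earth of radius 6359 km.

5709 km

cos σ = sin φ₁ sin φ₂ + cos φ₁ cos φ₂ cos Δλ
      = sin(28.80°)sin(79.21°) + cos(28.80°)cos(79.21°)cos(23.77°) = 0.6234
σ = 51.437° → d = Rσ = 6359·0.89775 = 5709 km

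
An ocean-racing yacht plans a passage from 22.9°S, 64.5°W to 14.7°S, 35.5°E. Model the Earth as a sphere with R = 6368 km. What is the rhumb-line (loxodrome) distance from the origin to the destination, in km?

10550 km

Rhumb course C = atan2(Δλ, Δψ) with Δψ = ln[tan(π/4+φ₂/2)/tan(π/4+φ₁/2)] = +0.1513, Δλ = +1.7453 → C = 85.04°
d = R·|Δφ| / |cos C| = 6368·0.14312 / 0.08639 = 10550 km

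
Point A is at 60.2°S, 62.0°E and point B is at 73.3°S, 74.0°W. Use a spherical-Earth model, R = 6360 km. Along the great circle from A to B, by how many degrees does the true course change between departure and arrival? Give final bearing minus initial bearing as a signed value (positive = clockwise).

At departure: θ₁ = atan2(sin Δλ cos φ₂, cos φ₁ sin φ₂ − sin φ₁ cos φ₂ cos Δλ) = 196.94°
At arrival: θ₂ = atan2(sin Δλ cos φ₁, −cos φ₂ sin φ₁ + sin φ₂ cos φ₁ cos Δλ) = 329.74°
Δθ = θ₂ − θ₁ = +132.8°

+132.8°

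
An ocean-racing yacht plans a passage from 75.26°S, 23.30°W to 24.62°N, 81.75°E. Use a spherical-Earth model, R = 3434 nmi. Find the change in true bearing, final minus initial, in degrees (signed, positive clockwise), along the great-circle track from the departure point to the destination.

-81.8°

Initial bearing θ₁ = atan2(sin Δλ cos φ₂, cos φ₁ sin φ₂ − sin φ₁ cos φ₂ cos Δλ) = 97.93°
Final bearing θ₂ = (initial bearing from the destination back to the start) + 180° = 16.09°
Δθ = θ₂ − θ₁ = -81.8°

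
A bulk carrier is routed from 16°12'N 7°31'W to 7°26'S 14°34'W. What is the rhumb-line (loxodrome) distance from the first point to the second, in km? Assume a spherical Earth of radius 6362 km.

Δψ = ln[tan(π/4+φ₂/2)/tan(π/4+φ₁/2)] = -0.4167;  Δφ = -0.4125 rad,  Δλ = -0.1230 rad
q = Δφ/Δψ = 0.9899
d = R·√(Δφ² + q²Δλ²) = 6362·0.43009 = 2736 km

2736 km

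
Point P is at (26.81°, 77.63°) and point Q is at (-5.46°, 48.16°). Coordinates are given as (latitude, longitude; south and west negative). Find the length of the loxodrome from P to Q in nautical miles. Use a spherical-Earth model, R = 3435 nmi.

2583 nmi

Rhumb course C = atan2(Δλ, Δψ) with Δψ = ln[tan(π/4+φ₂/2)/tan(π/4+φ₁/2)] = -0.5814, Δλ = -0.5143 → C = 221.50°
d = R·|Δφ| / |cos C| = 3435·0.56322 / 0.74900 = 2583 nmi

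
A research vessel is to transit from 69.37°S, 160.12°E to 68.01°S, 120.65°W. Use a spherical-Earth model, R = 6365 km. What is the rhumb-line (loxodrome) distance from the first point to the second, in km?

3201 km

Δψ = ln[tan(π/4+φ₂/2)/tan(π/4+φ₁/2)] = +0.0653;  Δφ = +0.0237 rad,  Δλ = +1.3828 rad
q = Δφ/Δψ = 0.3633
d = R·√(Δφ² + q²Δλ²) = 6365·0.50293 = 3201 km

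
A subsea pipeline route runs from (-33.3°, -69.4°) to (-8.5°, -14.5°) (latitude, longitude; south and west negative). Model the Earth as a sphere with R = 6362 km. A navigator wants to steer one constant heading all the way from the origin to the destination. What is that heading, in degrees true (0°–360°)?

Meridional parts: M(φ₁)=-0.6170, M(φ₂)=-0.1489 → ΔM = +0.4681;  Δλ = +0.9582 rad
tan C = Δλ / ΔM = +2.0471 → C = 63.96°

64.0°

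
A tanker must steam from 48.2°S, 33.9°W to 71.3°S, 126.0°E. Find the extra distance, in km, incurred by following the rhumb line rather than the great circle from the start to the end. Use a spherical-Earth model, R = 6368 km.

2267 km

Great circle: cos σ = sin φ₁ sin φ₂ + cos φ₁ cos φ₂ cos Δλ,  σ = 1.0409 rad → d_gc = 6628.5 km
Rhumb line: Δψ = -0.8412, q = Δφ/Δψ = 0.4793, d_rh = R√(Δφ²+q²Δλ²) = 8895.9 km
Excess = 8895.9 − 6628.5 = 2267.4 ≈ 2267 km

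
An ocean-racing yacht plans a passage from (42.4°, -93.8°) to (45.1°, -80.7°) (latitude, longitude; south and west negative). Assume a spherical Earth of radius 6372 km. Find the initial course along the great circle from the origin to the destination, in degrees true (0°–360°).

θ = atan2( sin Δλ·cos φ₂ ,  cos φ₁ sin φ₂ − sin φ₁ cos φ₂ cos Δλ )
  = atan2(+0.1600, +0.0595) = 69.60°

69.6°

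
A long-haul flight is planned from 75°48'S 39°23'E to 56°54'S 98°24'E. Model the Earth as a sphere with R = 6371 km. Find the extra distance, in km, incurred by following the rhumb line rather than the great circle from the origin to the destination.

119 km

Great circle: cos σ = sin φ₁ sin φ₂ + cos φ₁ cos φ₂ cos Δλ,  σ = 0.4926 rad → d_gc = 3138.6 km
Rhumb line: Δψ = +0.8695, q = Δφ/Δψ = 0.3794, d_rh = R√(Δφ²+q²Δλ²) = 3258.0 km
Excess = 3258.0 − 3138.6 = 119.4 ≈ 119 km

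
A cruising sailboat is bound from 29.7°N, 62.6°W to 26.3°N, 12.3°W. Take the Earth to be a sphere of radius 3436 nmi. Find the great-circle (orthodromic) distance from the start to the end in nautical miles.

Haversine: a = sin²(Δφ/2)+cos φ₁ cos φ₂ sin²(Δλ/2) = 0.14153;  σ = 2·atan2(√a,√(1−a))
σ = 44.197° → d = Rσ = 3436·0.77139 = 2650 nmi

2650 nmi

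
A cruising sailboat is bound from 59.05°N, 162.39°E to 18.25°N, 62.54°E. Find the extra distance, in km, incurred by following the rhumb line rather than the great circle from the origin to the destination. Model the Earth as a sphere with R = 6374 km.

579 km

Great circle: cos σ = sin φ₁ sin φ₂ + cos φ₁ cos φ₂ cos Δλ,  σ = 1.3847 rad → d_gc = 8826.1 km
Rhumb line: Δψ = -0.9602, q = Δφ/Δψ = 0.7416, d_rh = R√(Δφ²+q²Δλ²) = 9405.4 km
Excess = 9405.4 − 8826.1 = 579.3 ≈ 579 km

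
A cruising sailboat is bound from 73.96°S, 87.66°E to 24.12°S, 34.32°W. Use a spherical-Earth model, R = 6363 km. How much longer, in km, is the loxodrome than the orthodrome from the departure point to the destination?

Great circle: cos σ = sin φ₁ sin φ₂ + cos φ₁ cos φ₂ cos Δλ,  σ = 1.3086 rad → d_gc = 8326.8 km
Rhumb line: Δψ = +1.5257, q = Δφ/Δψ = 0.5701, d_rh = R√(Δφ²+q²Δλ²) = 9501.9 km
Excess = 9501.9 − 8326.8 = 1175.1 ≈ 1175 km

1175 km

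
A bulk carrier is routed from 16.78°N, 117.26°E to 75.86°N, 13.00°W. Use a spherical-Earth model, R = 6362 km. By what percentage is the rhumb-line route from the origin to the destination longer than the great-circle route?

Great circle: σ = 1.4416 rad → d_gc = Rσ = 9171.7 km
Rhumb: Δφ = +1.0311, Δλ = -2.2735, Δψ = +1.7901, q = Δφ/Δψ = 0.5760 → d_rh = R√(Δφ²+q²Δλ²) = 10604.1 km
Excess = (10604.1 − 9171.7) / 9171.7 = 1432.4 / 9171.7 = 15.62% ≈ 15.6%

15.6%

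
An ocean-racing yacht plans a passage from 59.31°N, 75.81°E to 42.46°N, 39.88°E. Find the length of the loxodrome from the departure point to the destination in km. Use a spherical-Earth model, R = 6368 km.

Δψ = ln[tan(π/4+φ₂/2)/tan(π/4+φ₁/2)] = -0.4731;  Δφ = -0.2941 rad,  Δλ = -0.6271 rad
q = Δφ/Δψ = 0.6216
d = R·√(Δφ² + q²Δλ²) = 6368·0.48830 = 3109 km

3109 km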